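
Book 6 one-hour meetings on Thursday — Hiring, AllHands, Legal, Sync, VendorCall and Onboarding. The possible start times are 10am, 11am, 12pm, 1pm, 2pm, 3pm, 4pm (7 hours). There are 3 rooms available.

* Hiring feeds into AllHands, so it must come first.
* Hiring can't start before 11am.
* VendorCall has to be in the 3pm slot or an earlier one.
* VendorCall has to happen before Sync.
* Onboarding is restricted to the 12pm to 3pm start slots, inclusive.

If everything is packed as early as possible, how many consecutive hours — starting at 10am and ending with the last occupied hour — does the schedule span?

The precedence chain requires at least 2 distinct hours.
With at most 3 per hour and 6 meetings, at least 2 hours are needed.
Onboarding can't be placed before 12pm — that is hour 3 counting from 10am — so the schedule must run through at least 3 hours.
3 works (last occupied hour: 12pm): for example VendorCall -> 10am; Hiring -> 11am; Legal -> 10am; Onboarding -> 12pm; AllHands -> 12pm; Sync -> 11am.

3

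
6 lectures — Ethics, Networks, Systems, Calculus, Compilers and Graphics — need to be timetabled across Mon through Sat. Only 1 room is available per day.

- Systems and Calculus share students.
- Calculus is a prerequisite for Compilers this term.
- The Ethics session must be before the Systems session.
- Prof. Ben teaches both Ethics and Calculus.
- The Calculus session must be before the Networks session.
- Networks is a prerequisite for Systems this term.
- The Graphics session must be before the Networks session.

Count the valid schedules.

Splitting on Ethics: it can be Mon (7), Tue (7), Wed (7), Thu (7), Fri (5). Listing each branch's schedules as (Networks, Systems, Calculus, Compilers, Graphics):
Ethics=Mon: (Thu,Fri,Tue,Sat,Wed) (Thu,Fri,Wed,Sat,Tue) (Thu,Sat,Tue,Fri,Wed) (Thu,Sat,Wed,Fri,Tue) (Fri,Sat,Tue,Wed,Thu) (Fri,Sat,Tue,Thu,Wed) (Fri,Sat,Wed,Thu,Tue) — 7.
Ethics=Tue: (Thu,Fri,Mon,Sat,Wed) (Thu,Fri,Wed,Sat,Mon) (Thu,Sat,Mon,Fri,Wed) (Thu,Sat,Wed,Fri,Mon) (Fri,Sat,Mon,Wed,Thu) (Fri,Sat,Mon,Thu,Wed) (Fri,Sat,Wed,Thu,Mon) — 7.
Ethics=Wed: (Thu,Fri,Mon,Sat,Tue) (Thu,Fri,Tue,Sat,Mon) (Thu,Sat,Mon,Fri,Tue) (Thu,Sat,Tue,Fri,Mon) (Fri,Sat,Mon,Tue,Thu) (Fri,Sat,Mon,Thu,Tue) (Fri,Sat,Tue,Thu,Mon) — 7.
Ethics=Thu: (Wed,Fri,Mon,Sat,Tue) (Wed,Fri,Tue,Sat,Mon) (Wed,Sat,Mon,Fri,Tue) (Wed,Sat,Tue,Fri,Mon) (Fri,Sat,Mon,Tue,Wed) (Fri,Sat,Mon,Wed,Tue) (Fri,Sat,Tue,Wed,Mon) — 7.
Ethics=Fri: (Wed,Sat,Mon,Thu,Tue) (Wed,Sat,Tue,Thu,Mon) (Thu,Sat,Mon,Tue,Wed) (Thu,Sat,Mon,Wed,Tue) (Thu,Sat,Tue,Wed,Mon) — 5.
Summing: 7 + 7 + 7 + 7 + 5 = 33.

33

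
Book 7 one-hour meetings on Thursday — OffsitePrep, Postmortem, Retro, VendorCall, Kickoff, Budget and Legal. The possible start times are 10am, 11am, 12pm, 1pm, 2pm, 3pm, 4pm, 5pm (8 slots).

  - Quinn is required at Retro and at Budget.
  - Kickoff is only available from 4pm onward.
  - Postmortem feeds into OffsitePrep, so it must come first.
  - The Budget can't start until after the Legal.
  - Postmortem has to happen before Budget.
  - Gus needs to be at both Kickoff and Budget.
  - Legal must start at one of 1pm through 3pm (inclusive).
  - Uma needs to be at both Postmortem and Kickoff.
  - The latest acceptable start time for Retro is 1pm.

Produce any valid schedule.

OffsitePrep in 11am; Legal in 1pm; Retro in 10am; VendorCall in 10am; Kickoff in 4pm; Postmortem in 10am; Budget in 2pm

Checking: Postmortem(10am) before OffsitePrep(11am); Legal(1pm) before Budget(2pm); Postmortem(10am) before Budget(2pm); Kickoff(4pm) != Budget(2pm); Retro(10am) != Budget(2pm); Postmortem(10am) != Kickoff(4pm); Retro=10am in [10am,1pm]; Kickoff=4pm in [4pm,5pm]; Legal=1pm in [1pm,3pm].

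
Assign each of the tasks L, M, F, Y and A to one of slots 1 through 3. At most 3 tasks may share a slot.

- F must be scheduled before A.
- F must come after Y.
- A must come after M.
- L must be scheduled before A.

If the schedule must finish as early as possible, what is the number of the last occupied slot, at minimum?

slot 3

The precedence chain requires at least 3 distinct slots.
With at most 3 per slot and 5 tasks, at least 2 slots are needed.
3 works (last occupied slot: 3): for example M=1, Y=1, L=1, A=3, F=2.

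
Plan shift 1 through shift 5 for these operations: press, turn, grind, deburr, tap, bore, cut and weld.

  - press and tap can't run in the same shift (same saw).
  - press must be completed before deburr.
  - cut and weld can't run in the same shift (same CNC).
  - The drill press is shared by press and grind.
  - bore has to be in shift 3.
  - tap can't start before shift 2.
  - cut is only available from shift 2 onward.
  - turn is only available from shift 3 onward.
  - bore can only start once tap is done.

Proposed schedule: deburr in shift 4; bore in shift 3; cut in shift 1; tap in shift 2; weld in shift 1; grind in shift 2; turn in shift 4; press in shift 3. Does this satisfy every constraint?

No — it violates: cut is only available from shift 2 onward

turn is only available from shift 3 onward — holds.
cut and weld can't run in the same shift (same CNC) — violated.
press and tap can't run in the same shift (same saw) — holds.
bore can only start once tap is done — holds.
press must be completed before deburr — holds.
cut is only available from shift 2 onward — violated.
tap can't start before shift 2 — holds.
The drill press is shared by press and grind — holds.
bore has to be in shift 3 — holds.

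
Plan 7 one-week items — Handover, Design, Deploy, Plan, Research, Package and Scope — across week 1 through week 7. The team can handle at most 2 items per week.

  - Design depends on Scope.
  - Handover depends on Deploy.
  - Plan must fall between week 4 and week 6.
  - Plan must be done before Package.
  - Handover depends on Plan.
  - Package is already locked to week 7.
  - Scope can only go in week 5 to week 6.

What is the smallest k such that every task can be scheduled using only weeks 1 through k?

The precedence chain requires at least 2 distinct weeks.
With at most 2 per week and 7 tasks, at least 4 weeks are needed.
Package can't be placed before week 7, so the schedule must run through at least week 7.
7 works (last occupied week: week 7): for example Scope in week 5; Design in week 6; Plan in week 4; Deploy in week 1; Research in week 1; Handover in week 5; Package in week 7.

7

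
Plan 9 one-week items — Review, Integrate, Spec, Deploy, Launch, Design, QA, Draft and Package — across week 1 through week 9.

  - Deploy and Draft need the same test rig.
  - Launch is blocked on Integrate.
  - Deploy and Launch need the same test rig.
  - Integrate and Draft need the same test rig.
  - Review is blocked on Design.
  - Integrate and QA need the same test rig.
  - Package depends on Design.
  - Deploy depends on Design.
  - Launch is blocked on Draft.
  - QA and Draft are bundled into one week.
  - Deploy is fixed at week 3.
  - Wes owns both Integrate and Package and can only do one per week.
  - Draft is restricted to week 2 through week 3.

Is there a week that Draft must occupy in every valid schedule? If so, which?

week 2

Draft's window is week 2–week 3.
Deploy is fixed at week 3, and Draft can't share a week with Deploy.
So Draft must be week 2.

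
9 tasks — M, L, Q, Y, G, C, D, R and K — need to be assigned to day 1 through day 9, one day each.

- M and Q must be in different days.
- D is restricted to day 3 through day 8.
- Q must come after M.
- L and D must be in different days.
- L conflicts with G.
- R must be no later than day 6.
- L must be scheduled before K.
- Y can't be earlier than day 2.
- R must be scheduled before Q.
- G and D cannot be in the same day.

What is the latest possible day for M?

day 8

Downstream work caps M at day 8.
M at day 8 is achievable: L -> day 1; C -> day 1; M -> day 8; R -> day 1; D -> day 3; Q -> day 9; Y -> day 2; G -> day 2; K -> day 2.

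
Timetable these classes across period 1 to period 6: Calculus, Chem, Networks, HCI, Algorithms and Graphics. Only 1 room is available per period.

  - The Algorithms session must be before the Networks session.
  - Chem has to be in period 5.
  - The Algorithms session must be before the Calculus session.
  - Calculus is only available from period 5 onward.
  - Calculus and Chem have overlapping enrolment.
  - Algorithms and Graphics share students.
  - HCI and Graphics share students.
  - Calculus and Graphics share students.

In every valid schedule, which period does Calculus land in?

Calculus's window is period 5–period 6.
Chem is fixed at period 5, and Calculus can't share a period with Chem.
So Calculus must be period 6.

period 6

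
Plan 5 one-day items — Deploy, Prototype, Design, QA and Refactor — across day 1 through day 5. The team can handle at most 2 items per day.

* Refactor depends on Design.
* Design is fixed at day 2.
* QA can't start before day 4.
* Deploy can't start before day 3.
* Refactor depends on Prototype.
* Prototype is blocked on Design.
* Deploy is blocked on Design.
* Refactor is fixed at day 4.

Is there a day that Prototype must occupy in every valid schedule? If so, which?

day 3

Design is fixed at day 2 and must come before Prototype, so Prototype is at least day 3.
Refactor is fixed at day 4 and must come after Prototype, so Prototype is at most day 3.
So Prototype must be day 3.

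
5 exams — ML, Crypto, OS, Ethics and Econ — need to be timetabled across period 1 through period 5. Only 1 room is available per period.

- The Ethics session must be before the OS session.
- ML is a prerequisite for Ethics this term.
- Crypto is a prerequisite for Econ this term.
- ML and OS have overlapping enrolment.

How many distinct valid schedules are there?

Splitting on ML: it can be period 1 (6), period 2 (3), period 3 (1). Listing each branch's schedules as (Crypto, OS, Ethics, Econ) by period number:
ML=period 1: (2,4,3,5) (2,5,3,4) (2,5,4,3) (3,4,2,5) (3,5,2,4) (4,3,2,5) — 6.
ML=period 2: (1,4,3,5) (1,5,3,4) (1,5,4,3) — 3.
ML=period 3: (1,5,4,2) — 1.
Summing: 6 + 3 + 1 = 10.

10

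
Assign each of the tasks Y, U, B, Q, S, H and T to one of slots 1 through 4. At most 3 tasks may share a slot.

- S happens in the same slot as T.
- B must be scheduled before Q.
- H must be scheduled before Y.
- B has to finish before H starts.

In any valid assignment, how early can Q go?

Precedence pushes Q to at least 2.
Q at 2 is achievable: Y -> 3, S -> 3, Q -> 2, U -> 1, T -> 3, H -> 2, B -> 1.

2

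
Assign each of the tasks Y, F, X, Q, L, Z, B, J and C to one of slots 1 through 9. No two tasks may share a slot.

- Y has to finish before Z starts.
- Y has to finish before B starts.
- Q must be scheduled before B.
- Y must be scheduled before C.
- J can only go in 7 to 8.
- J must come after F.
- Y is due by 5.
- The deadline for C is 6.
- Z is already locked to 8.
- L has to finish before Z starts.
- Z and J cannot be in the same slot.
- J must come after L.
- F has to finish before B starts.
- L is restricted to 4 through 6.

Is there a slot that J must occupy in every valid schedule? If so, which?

J's window is 7–8.
Z is fixed at 8, and J can't share a slot with Z.
So J must be 7.

7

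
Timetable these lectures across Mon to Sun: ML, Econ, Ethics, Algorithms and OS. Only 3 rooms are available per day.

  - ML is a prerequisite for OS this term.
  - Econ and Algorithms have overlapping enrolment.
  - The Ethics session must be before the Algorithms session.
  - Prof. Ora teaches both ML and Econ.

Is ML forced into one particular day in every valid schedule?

No

ML can be Mon (e.g. Algorithms=Tue; Ethics=Mon; Econ=Wed; ML=Mon; OS=Tue) or Tue (e.g. ML in Tue, Econ in Mon, OS in Wed, Ethics in Mon, Algorithms in Tue).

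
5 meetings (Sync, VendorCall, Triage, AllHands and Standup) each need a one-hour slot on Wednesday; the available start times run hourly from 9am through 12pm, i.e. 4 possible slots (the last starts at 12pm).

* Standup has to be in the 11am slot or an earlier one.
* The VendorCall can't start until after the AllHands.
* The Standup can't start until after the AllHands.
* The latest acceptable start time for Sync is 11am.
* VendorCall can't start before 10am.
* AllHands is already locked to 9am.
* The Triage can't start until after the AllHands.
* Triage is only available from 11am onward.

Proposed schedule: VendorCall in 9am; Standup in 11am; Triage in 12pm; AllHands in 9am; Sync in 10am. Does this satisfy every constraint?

No. VendorCall can't start before 10am is not satisfied.

Triage is only available from 11am onward — holds.
Standup has to be in the 11am slot or an earlier one — holds.
The Standup can't start until after the AllHands — holds.
AllHands is already locked to 9am — holds.
VendorCall can't start before 10am — violated.
The VendorCall can't start until after the AllHands — violated.
The latest acceptable start time for Sync is 11am — holds.
The Triage can't start until after the AllHands — holds.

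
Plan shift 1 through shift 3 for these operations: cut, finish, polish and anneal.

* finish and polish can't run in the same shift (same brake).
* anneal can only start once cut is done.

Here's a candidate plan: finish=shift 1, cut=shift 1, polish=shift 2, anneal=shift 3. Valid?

Yes

anneal can only start once cut is done — holds.
finish and polish can't run in the same shift (same brake) — holds.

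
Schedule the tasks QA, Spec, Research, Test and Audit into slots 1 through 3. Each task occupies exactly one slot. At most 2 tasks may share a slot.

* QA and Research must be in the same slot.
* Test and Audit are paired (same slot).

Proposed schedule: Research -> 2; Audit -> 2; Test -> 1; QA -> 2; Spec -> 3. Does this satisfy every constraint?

No. At most 2 tasks may share a slot is not satisfied.

QA and Research must be in the same slot — holds.
Test and Audit are paired (same slot) — violated.
At most 2 tasks may share a slot — violated.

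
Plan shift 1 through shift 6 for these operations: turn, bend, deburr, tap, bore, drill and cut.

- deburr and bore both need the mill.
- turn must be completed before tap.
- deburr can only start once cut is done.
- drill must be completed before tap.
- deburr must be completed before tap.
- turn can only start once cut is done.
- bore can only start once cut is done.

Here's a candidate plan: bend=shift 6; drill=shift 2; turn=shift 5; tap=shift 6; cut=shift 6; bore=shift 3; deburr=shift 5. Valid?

No — it violates: bore can only start once cut is done

bore can only start once cut is done — violated.
drill must be completed before tap — holds.
turn can only start once cut is done — violated.
deburr must be completed before tap — holds.
deburr and bore both need the mill — holds.
deburr can only start once cut is done — violated.
turn must be completed before tap — holds.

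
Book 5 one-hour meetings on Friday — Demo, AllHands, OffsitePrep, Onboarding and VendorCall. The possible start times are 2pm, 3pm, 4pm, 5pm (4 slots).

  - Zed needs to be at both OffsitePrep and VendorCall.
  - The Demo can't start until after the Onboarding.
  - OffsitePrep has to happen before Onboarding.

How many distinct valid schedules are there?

Splitting on Demo: it can be 4pm (12), 5pm (36). Listing each branch's schedules as (AllHands, OffsitePrep, Onboarding, VendorCall):
Demo=4pm: (2pm,2pm,3pm,3pm) (2pm,2pm,3pm,4pm) (2pm,2pm,3pm,5pm) (3pm,2pm,3pm,3pm) (3pm,2pm,3pm,4pm) (3pm,2pm,3pm,5pm) (4pm,2pm,3pm,3pm) (4pm,2pm,3pm,4pm) (4pm,2pm,3pm,5pm) (5pm,2pm,3pm,3pm) (5pm,2pm,3pm,4pm) (5pm,2pm,3pm,5pm) — 12.
Demo=5pm: (2pm,2pm,3pm,3pm) (2pm,2pm,3pm,4pm) (2pm,2pm,3pm,5pm) (2pm,2pm,4pm,3pm) (2pm,2pm,4pm,4pm) (2pm,2pm,4pm,5pm) (2pm,3pm,4pm,2pm) (2pm,3pm,4pm,4pm) (2pm,3pm,4pm,5pm) (3pm,2pm,3pm,3pm) (3pm,2pm,3pm,4pm) (3pm,2pm,3pm,5pm) (3pm,2pm,4pm,3pm) (3pm,2pm,4pm,4pm) (3pm,2pm,4pm,5pm) (3pm,3pm,4pm,2pm) (3pm,3pm,4pm,4pm) (3pm,3pm,4pm,5pm) (4pm,2pm,3pm,3pm) (4pm,2pm,3pm,4pm) (4pm,2pm,3pm,5pm) (4pm,2pm,4pm,3pm) (4pm,2pm,4pm,4pm) (4pm,2pm,4pm,5pm) (4pm,3pm,4pm,2pm) (4pm,3pm,4pm,4pm) (4pm,3pm,4pm,5pm) (5pm,2pm,3pm,3pm) (5pm,2pm,3pm,4pm) (5pm,2pm,3pm,5pm) (5pm,2pm,4pm,3pm) (5pm,2pm,4pm,4pm) (5pm,2pm,4pm,5pm) (5pm,3pm,4pm,2pm) (5pm,3pm,4pm,4pm) (5pm,3pm,4pm,5pm) — 36.
Summing: 12 + 36 = 48.

48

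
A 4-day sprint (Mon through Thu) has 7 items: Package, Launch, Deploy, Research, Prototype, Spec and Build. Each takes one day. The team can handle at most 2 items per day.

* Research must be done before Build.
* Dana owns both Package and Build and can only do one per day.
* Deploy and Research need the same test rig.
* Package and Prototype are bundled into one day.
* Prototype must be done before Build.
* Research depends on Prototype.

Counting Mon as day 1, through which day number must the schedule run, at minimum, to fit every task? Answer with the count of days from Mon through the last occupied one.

4

The precedence chain requires at least 3 distinct days.
With at most 2 per day and 7 tasks, at least 4 days are needed.
4 works (last occupied day: Thu): for example Launch=Tue, Prototype=Mon, Research=Tue, Package=Mon, Spec=Thu, Build=Wed, Deploy=Wed.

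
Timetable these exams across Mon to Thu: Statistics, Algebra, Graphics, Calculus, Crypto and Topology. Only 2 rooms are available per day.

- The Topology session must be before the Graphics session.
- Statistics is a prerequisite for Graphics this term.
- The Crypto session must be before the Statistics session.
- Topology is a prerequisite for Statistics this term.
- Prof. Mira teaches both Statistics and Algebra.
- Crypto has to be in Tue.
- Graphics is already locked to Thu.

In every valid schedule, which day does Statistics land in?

Wed

Crypto is fixed at Tue and must come before Statistics, so Statistics is at least Wed.
Graphics is fixed at Thu and must come after Statistics, so Statistics is at most Wed.
So Statistics must be Wed.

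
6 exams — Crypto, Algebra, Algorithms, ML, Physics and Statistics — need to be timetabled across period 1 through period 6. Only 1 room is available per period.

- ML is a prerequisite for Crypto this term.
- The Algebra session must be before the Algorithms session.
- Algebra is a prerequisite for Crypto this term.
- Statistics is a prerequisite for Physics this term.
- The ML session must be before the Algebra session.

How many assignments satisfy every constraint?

Splitting on Crypto: it can be period 3 (3), period 4 (7), period 5 (10), period 6 (10). Listing each branch's schedules as (Algebra, Algorithms, ML, Physics, Statistics) by period number:
Crypto=period 3: (2,4,1,6,5) (2,5,1,6,4) (2,6,1,5,4) — 3.
Crypto=period 4: (2,3,1,6,5) (2,5,1,6,3) (2,6,1,5,3) (3,5,1,6,2) (3,5,2,6,1) (3,6,1,5,2) (3,6,2,5,1) — 7.
Crypto=period 5: (2,3,1,6,4) (2,4,1,6,3) (2,6,1,4,3) (3,4,1,6,2) (3,4,2,6,1) (3,6,1,4,2) (3,6,2,4,1) (4,6,1,3,2) (4,6,2,3,1) (4,6,3,2,1) — 10.
Crypto=period 6: (2,3,1,5,4) (2,4,1,5,3) (2,5,1,4,3) (3,4,1,5,2) (3,4,2,5,1) (3,5,1,4,2) (3,5,2,4,1) (4,5,1,3,2) (4,5,2,3,1) (4,5,3,2,1) — 10.
Summing: 3 + 7 + 10 + 10 = 30.

30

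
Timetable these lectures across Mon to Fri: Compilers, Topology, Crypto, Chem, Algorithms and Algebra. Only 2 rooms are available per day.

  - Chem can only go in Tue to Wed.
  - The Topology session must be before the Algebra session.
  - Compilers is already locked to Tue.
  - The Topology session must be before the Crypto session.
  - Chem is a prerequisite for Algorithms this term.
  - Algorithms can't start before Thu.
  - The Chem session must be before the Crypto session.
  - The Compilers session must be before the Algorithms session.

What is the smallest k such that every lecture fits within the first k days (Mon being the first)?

4

The precedence chain requires at least 2 distinct days.
With at most 2 per day and 6 lectures, at least 3 days are needed.
Algorithms can't be placed before Thu — that is day 4 counting from Mon — so the schedule must run through at least 4 days.
4 works (last occupied day: Thu): for example Crypto in Wed, Algorithms in Thu, Algebra in Wed, Chem in Tue, Compilers in Tue, Topology in Mon.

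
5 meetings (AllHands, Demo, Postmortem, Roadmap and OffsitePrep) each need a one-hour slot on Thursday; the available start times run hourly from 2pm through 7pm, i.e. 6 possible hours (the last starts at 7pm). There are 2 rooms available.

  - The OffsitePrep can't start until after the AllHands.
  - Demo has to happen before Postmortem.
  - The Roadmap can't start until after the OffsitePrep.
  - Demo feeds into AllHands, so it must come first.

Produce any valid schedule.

OffsitePrep in 4pm; AllHands in 3pm; Demo in 2pm; Postmortem in 3pm; Roadmap in 5pm

Checking: Demo(2pm) before AllHands(3pm); AllHands(3pm) before OffsitePrep(4pm); OffsitePrep(4pm) before Roadmap(5pm); Demo(2pm) before Postmortem(3pm); max 2 per hour (cap 2).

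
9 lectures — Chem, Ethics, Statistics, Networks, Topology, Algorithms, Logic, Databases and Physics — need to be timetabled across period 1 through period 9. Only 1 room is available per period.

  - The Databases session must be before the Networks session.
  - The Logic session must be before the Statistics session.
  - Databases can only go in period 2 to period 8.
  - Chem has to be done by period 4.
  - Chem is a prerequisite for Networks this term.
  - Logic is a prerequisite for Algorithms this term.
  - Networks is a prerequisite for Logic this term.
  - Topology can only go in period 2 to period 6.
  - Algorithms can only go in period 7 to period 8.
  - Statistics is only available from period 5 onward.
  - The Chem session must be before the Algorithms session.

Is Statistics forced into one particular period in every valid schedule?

No

Statistics can be period 5 (e.g. Logic=period 4, Chem=period 1, Topology=period 6, Physics=period 9, Databases=period 2, Ethics=period 8, Networks=period 3, Statistics=period 5, Algorithms=period 7) or period 6 (e.g. Networks in period 4; Statistics in period 6; Ethics in period 8; Algorithms in period 7; Chem in period 1; Logic in period 5; Databases in period 3; Physics in period 9; Topology in period 2).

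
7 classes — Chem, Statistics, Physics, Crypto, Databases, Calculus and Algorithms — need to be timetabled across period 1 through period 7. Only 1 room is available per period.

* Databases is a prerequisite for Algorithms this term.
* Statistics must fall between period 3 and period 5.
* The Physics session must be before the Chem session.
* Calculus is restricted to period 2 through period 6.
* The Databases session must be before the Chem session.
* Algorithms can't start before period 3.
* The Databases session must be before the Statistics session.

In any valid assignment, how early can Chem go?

Precedence pushes Chem to at least period 2.
Chem at period 3 is achievable: Calculus=period 6; Statistics=period 4; Algorithms=period 5; Physics=period 2; Crypto=period 7; Databases=period 1; Chem=period 3.
Nothing earlier works — the capacity limit rule out every period before period 3.

period 3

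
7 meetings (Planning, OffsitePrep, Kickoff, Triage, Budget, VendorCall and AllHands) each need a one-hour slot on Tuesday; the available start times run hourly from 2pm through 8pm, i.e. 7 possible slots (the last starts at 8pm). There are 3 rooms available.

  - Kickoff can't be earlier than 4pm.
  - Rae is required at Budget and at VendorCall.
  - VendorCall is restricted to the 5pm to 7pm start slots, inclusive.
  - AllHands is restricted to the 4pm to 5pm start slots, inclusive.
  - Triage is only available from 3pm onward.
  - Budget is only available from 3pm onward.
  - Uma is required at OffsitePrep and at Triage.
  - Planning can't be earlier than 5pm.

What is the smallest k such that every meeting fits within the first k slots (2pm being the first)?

4 slots

With at most 3 per slot and 7 meetings, at least 3 slots are needed.
Planning can't be placed before 5pm — that is slot 4 counting from 2pm — so the schedule must run through at least 4 slots.
4 works (last occupied slot: 5pm): for example VendorCall=5pm, Budget=3pm, Planning=5pm, Triage=3pm, OffsitePrep=2pm, AllHands=4pm, Kickoff=4pm.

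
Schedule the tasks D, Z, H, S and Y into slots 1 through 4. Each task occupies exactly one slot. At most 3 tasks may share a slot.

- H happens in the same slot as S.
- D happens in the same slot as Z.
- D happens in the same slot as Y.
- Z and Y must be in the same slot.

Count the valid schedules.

12

Splitting on D: it can be 1 (3), 2 (3), 3 (3), 4 (3). Listing each branch's schedules as (Z, H, S, Y):
D=1: (1,2,2,1) (1,3,3,1) (1,4,4,1) — 3.
D=2: (2,1,1,2) (2,3,3,2) (2,4,4,2) — 3.
D=3: (3,1,1,3) (3,2,2,3) (3,4,4,3) — 3.
D=4: (4,1,1,4) (4,2,2,4) (4,3,3,4) — 3.
Summing: 3 + 3 + 3 + 3 = 12.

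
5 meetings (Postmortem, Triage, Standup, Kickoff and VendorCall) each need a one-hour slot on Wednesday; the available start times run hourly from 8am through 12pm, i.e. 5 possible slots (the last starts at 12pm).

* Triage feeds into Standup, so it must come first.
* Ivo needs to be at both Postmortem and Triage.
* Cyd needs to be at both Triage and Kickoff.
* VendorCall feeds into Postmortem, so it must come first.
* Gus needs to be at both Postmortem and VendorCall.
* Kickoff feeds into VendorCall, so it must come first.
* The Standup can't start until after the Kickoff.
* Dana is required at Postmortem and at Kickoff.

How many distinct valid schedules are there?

Splitting on Postmortem: it can be 10am (4), 11am (15), 12pm (35). Listing each branch's schedules as (Triage, Standup, Kickoff, VendorCall):
Postmortem=10am: (9am,10am,8am,9am) (9am,11am,8am,9am) (9am,12pm,8am,9am) (11am,12pm,8am,9am) — 4.
Postmortem=11am: (8am,10am,9am,10am) (8am,11am,9am,10am) (8am,12pm,9am,10am) (9am,10am,8am,9am) (9am,10am,8am,10am) (9am,11am,8am,9am) (9am,11am,8am,10am) (9am,12pm,8am,9am) (9am,12pm,8am,10am) (10am,11am,8am,9am) (10am,11am,8am,10am) (10am,11am,9am,10am) (10am,12pm,8am,9am) (10am,12pm,8am,10am) (10am,12pm,9am,10am) — 15.
Postmortem=12pm: (8am,10am,9am,10am) (8am,10am,9am,11am) (8am,11am,9am,10am) (8am,11am,9am,11am) (8am,11am,10am,11am) (8am,12pm,9am,10am) (8am,12pm,9am,11am) (8am,12pm,10am,11am) (9am,10am,8am,9am) (9am,10am,8am,10am) (9am,10am,8am,11am) (9am,11am,8am,9am) (9am,11am,8am,10am) (9am,11am,8am,11am) (9am,11am,10am,11am) (9am,12pm,8am,9am) (9am,12pm,8am,10am) (9am,12pm,8am,11am) (9am,12pm,10am,11am) (10am,11am,8am,9am) (10am,11am,8am,10am) (10am,11am,8am,11am) (10am,11am,9am,10am) (10am,11am,9am,11am) (10am,12pm,8am,9am) (10am,12pm,8am,10am) (10am,12pm,8am,11am) (10am,12pm,9am,10am) (10am,12pm,9am,11am) (11am,12pm,8am,9am) (11am,12pm,8am,10am) (11am,12pm,8am,11am) (11am,12pm,9am,10am) (11am,12pm,9am,11am) (11am,12pm,10am,11am) — 35.
Summing: 4 + 15 + 35 = 54.

54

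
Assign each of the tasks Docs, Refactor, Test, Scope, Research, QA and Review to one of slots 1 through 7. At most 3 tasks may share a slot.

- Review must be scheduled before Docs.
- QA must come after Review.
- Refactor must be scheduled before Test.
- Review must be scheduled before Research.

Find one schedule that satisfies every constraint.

Refactor=1, Docs=2, Scope=1, QA=3, Review=1, Test=2, Research=2

Checking: Refactor(1) before Test(2); Review(1) before QA(3); Review(1) before Research(2); Review(1) before Docs(2); max 3 per slot (cap 3).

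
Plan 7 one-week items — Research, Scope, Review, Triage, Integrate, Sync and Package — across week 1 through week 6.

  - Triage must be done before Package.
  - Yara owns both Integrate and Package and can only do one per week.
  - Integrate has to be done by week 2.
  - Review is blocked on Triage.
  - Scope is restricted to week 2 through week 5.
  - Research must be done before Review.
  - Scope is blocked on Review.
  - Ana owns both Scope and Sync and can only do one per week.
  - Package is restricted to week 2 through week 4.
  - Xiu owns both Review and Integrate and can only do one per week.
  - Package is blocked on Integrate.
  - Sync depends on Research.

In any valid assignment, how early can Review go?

Precedence pushes Review to at least week 2; downstream work caps Review at week 4.
Review at week 2 is achievable: Integrate -> week 1, Package -> week 2, Sync -> week 2, Review -> week 2, Research -> week 1, Triage -> week 1, Scope -> week 3.

week 2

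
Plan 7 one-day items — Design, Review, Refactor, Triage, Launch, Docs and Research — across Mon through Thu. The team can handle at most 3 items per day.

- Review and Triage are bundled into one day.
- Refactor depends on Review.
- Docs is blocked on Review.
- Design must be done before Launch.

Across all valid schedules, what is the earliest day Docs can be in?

Tue

Precedence pushes Docs to at least Tue.
Docs at Tue is achievable: Launch in Tue, Review in Mon, Research in Wed, Docs in Tue, Refactor in Tue, Triage in Mon, Design in Mon.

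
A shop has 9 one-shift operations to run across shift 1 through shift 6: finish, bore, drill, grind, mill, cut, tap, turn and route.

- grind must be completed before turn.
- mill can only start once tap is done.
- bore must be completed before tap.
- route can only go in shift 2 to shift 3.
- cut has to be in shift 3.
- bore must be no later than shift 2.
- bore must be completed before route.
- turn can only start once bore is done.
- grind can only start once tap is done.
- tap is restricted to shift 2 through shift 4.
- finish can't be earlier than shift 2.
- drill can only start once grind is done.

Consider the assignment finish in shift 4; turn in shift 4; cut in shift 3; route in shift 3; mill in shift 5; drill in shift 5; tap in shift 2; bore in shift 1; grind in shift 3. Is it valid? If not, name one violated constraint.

tap is restricted to shift 2 through shift 4 — holds.
grind must be completed before turn — holds.
finish can't be earlier than shift 2 — holds.
bore must be completed before route — holds.
turn can only start once bore is done — holds.
route can only go in shift 2 to shift 3 — holds.
mill can only start once tap is done — holds.
drill can only start once grind is done — holds.
grind can only start once tap is done — holds.
cut has to be in shift 3 — holds.
bore must be no later than shift 2 — holds.
bore must be completed before tap — holds.

Yes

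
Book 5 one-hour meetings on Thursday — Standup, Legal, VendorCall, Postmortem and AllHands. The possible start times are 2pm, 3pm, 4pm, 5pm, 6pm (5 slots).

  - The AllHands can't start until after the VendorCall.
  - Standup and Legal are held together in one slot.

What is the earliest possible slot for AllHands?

Precedence pushes AllHands to at least 3pm.
AllHands at 3pm is achievable: Standup=2pm; Legal=2pm; AllHands=3pm; VendorCall=2pm; Postmortem=2pm.

3pm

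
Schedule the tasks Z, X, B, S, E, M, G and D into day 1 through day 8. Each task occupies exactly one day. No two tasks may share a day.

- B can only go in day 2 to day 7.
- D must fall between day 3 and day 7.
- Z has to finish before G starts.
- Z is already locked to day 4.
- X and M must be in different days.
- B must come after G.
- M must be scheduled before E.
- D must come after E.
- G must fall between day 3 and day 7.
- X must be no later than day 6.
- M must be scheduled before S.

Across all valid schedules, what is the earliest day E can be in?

Precedence pushes E to at least day 2; downstream work caps E at day 6.
E at day 2 is achievable: G in day 5; S in day 8; X in day 6; E in day 2; B in day 7; Z in day 4; D in day 3; M in day 1.

day 2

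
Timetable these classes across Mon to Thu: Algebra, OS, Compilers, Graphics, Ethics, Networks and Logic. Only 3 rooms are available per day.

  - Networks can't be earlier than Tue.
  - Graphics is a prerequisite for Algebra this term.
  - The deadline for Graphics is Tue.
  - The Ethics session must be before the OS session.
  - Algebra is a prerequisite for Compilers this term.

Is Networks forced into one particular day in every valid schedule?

Networks can be Tue (e.g. Ethics=Mon; OS=Tue; Compilers=Wed; Networks=Tue; Graphics=Mon; Logic=Mon; Algebra=Tue) or Wed (e.g. OS -> Tue; Graphics -> Mon; Algebra -> Tue; Logic -> Mon; Compilers -> Wed; Ethics -> Mon; Networks -> Wed).

No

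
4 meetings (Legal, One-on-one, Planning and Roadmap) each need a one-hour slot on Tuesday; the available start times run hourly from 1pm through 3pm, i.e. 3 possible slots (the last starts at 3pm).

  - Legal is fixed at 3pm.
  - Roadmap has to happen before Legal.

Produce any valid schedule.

Planning in 1pm, Roadmap in 1pm, Legal in 3pm, One-on-one in 1pm

Checking: Roadmap(1pm) before Legal(3pm); Legal=3pm in [3pm,3pm].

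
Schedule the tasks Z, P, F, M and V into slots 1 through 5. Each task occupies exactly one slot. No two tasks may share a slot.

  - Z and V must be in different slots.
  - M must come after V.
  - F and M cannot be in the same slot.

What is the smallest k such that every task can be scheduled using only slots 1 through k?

5

The precedence chain requires at least 2 distinct slots.
With at most 1 per slot and 5 tasks, at least 5 slots are needed.
5 works (last occupied slot: 5): for example P -> 4, M -> 2, F -> 5, Z -> 3, V -> 1.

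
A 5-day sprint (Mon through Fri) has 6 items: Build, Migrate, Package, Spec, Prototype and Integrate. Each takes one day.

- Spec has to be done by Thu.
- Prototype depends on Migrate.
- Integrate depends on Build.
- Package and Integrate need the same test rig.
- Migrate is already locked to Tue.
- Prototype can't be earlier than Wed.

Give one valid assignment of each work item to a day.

Package in Mon, Build in Mon, Integrate in Tue, Migrate in Tue, Prototype in Wed, Spec in Mon

Checking: Migrate(Tue) before Prototype(Wed); Build(Mon) before Integrate(Tue); Package(Mon) != Integrate(Tue); Migrate=Tue in [Tue,Tue]; Spec=Mon in [Mon,Thu]; Prototype=Wed in [Wed,Fri].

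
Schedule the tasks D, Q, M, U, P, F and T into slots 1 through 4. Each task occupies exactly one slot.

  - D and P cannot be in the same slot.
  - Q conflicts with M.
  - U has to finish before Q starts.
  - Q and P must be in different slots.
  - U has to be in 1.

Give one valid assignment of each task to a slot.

P=3; U=1; T=1; F=1; M=1; Q=2; D=1

Checking: U(1) before Q(2); Q(2) != M(1); D(1) != P(3); Q(2) != P(3); U=1 in [1,1].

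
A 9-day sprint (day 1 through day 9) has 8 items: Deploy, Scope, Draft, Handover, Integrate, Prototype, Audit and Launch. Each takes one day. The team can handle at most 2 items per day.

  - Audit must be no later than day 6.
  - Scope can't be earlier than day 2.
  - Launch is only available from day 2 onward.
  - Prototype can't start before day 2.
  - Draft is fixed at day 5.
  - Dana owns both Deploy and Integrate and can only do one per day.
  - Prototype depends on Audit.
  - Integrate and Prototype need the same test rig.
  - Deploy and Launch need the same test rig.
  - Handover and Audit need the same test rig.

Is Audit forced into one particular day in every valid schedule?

Audit can be day 1 (e.g. Audit in day 1, Deploy in day 1, Prototype in day 2, Integrate in day 4, Launch in day 3, Handover in day 3, Draft in day 5, Scope in day 2) or day 2 (e.g. Prototype -> day 3; Scope -> day 2; Deploy -> day 1; Integrate -> day 4; Launch -> day 3; Draft -> day 5; Handover -> day 1; Audit -> day 2).

No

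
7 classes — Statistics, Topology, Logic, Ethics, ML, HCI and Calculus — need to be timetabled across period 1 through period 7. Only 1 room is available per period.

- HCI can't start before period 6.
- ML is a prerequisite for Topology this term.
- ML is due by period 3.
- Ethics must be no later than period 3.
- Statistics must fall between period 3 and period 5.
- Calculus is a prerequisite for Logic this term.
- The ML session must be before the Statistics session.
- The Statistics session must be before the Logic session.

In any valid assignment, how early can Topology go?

period 2

Precedence pushes Topology to at least period 2.
Topology at period 2 is achievable: Statistics -> period 4; Logic -> period 7; ML -> period 1; HCI -> period 6; Ethics -> period 3; Topology -> period 2; Calculus -> period 5.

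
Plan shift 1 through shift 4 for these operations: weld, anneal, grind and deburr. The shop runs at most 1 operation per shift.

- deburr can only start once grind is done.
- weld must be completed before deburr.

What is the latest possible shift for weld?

shift 3

Downstream work caps weld at shift 3.
weld at shift 3 is achievable: anneal -> shift 2, grind -> shift 1, deburr -> shift 4, weld -> shift 3.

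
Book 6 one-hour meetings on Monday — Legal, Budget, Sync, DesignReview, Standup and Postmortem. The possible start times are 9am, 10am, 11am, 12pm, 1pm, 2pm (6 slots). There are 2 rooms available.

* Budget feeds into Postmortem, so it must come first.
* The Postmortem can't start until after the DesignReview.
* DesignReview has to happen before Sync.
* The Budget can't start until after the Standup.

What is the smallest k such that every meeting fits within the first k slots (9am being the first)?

3

The precedence chain requires at least 3 distinct slots.
With at most 2 per slot and 6 meetings, at least 3 slots are needed.
3 works (last occupied slot: 11am): for example Postmortem in 11am; Sync in 10am; Legal in 11am; Standup in 9am; DesignReview in 9am; Budget in 10am.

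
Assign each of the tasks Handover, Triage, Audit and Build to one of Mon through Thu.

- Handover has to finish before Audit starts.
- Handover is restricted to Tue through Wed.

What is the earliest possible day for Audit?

Precedence pushes Audit to at least Wed.
Audit at Wed is achievable: Build -> Mon; Triage -> Mon; Audit -> Wed; Handover -> Tue.

Wed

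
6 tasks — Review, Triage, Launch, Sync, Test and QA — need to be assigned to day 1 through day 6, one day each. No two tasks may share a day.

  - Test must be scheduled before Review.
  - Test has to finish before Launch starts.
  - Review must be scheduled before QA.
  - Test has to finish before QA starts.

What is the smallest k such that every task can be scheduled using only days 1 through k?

6

The precedence chain requires at least 3 distinct days.
With at most 1 per day and 6 tasks, at least 6 days are needed.
6 works (last occupied day: day 6): for example QA -> day 3, Launch -> day 4, Test -> day 1, Triage -> day 5, Review -> day 2, Sync -> day 6.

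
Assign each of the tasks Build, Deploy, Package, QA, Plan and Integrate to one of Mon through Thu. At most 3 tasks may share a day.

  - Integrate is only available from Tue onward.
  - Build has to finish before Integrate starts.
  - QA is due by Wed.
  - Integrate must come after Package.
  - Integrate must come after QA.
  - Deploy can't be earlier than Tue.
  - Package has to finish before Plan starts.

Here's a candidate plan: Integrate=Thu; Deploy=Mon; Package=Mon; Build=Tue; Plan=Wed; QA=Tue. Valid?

No — it violates: Deploy can't be earlier than Tue

At most 3 tasks may share a day — holds.
Build has to finish before Integrate starts — holds.
Integrate must come after QA — holds.
Integrate is only available from Tue onward — holds.
Integrate must come after Package — holds.
Deploy can't be earlier than Tue — violated.
Package has to finish before Plan starts — holds.
QA is due by Wed — holds.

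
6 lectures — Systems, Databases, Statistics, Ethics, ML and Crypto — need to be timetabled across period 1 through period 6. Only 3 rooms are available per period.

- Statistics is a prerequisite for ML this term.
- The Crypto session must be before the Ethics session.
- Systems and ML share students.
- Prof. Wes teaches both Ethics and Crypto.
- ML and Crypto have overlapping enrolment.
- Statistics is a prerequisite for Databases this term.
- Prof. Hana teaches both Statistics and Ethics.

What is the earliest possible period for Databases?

Precedence pushes Databases to at least period 2.
Databases at period 2 is achievable: Systems=period 1, Crypto=period 1, Databases=period 2, ML=period 2, Ethics=period 2, Statistics=period 1.

period 2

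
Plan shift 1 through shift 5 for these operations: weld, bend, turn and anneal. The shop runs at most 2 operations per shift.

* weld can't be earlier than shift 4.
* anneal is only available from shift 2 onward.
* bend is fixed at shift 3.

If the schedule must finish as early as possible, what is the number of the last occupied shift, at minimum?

With at most 2 per shift and 4 operations, at least 2 shifts are needed.
weld can't be placed before shift 4, so the schedule must run through at least shift 4.
4 works (last occupied shift: shift 4): for example turn -> shift 1, weld -> shift 4, bend -> shift 3, anneal -> shift 2.

4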